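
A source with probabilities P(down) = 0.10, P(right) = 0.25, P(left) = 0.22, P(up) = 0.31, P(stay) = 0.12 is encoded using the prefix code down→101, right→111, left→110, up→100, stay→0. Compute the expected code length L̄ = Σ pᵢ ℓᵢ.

L̄ = Σ pᵢ·ℓᵢ = 0.10·3 + 0.25·3 + 0.22·3 + 0.31·3 + 0.12·1 = 2.76 bits/symbol.

2.76 bits/symbol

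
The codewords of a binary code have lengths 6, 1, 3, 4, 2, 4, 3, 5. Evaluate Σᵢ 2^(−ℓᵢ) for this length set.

With common denominator 2^6 = 64: Σ 2^(−ℓᵢ) = 1/64 + 32/64 + 8/64 + 4/64 + 16/64 + 4/64 + 8/64 + 2/64 = 75/64 = 1.171875.

1.171875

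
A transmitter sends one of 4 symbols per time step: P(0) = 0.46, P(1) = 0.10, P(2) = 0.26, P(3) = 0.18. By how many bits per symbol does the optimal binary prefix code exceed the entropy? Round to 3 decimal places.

Entropy H = −Σ p log₂ p ≈ 1.7981 bits.
Huffman merges: 1/10+9/50→7/25; 13/50+7/25→27/50; 23/50+27/50→1. L = 91/50 ≈ 1.8200.
L − H = 1.8200 − 1.7981 = 0.022 bits.

0.022 bits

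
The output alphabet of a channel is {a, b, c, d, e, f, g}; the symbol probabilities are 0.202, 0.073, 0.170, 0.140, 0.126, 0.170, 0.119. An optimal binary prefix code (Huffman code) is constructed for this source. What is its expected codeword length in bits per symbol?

2.798 bits/symbol

Repeatedly combine the two least-probable nodes; the expected code length is the sum of the merged weights.
merge 73/1000 + 119/1000 → 24/125
merge 63/500 + 7/50 → 133/500
merge 17/100 + 17/100 → 17/50
merge 24/125 + 101/500 → 197/500
merge 133/500 + 17/50 → 303/500
merge 197/500 + 303/500 → 1
L = 24/125 + 133/500 + 17/50 + 197/500 + 303/500 + 1 = 1399/500 = 2.798 bits/symbol.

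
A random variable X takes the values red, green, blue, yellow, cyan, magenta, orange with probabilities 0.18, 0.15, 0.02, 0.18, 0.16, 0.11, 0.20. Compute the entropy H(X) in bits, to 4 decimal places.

2.6517 bits

H = −Σ pᵢ log₂ pᵢ.
−0.18·log₂(0.18) = 0.4453
−0.15·log₂(0.15) = 0.4105
−0.02·log₂(0.02) = 0.1129
−0.18·log₂(0.18) = 0.4453
−0.16·log₂(0.16) = 0.4230
−0.11·log₂(0.11) = 0.3503
−0.20·log₂(0.20) = 0.4644
Sum ≈ 2.6517 → 2.6517 bits.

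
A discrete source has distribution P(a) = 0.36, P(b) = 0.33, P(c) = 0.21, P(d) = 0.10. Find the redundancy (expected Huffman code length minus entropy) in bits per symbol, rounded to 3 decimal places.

0.087 bits

Entropy H = −Σ p log₂ p ≈ 1.8635 bits.
Huffman merges: 1/10+21/100→31/100; 31/100+33/100→16/25; 9/25+16/25→1. L = 39/20 ≈ 1.9500.
L − H = 1.9500 − 1.8635 = 0.087 bits.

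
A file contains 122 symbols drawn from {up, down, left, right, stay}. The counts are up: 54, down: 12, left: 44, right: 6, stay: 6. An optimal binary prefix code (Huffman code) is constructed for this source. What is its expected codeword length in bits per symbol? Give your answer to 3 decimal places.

Probabilities are the counts divided by 122.
Repeatedly combine the two least-probable nodes; the expected code length is the sum of the merged weights.
merge 3/61 + 3/61 → 6/61
merge 6/61 + 6/61 → 12/61
merge 12/61 + 22/61 → 34/61
merge 27/61 + 34/61 → 1
L = 6/61 + 12/61 + 34/61 + 1 = 113/61 ≈ 1.852 bits/symbol.

1.852 bits/symbol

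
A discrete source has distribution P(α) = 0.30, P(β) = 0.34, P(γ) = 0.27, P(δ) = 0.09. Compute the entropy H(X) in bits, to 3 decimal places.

1.873 bits

H = −Σ pᵢ log₂ pᵢ.
−0.30·log₂(0.30) = 0.5211
−0.34·log₂(0.34) = 0.5292
−0.27·log₂(0.27) = 0.5100
−0.09·log₂(0.09) = 0.3127
Sum ≈ 1.8729 → 1.873 bits.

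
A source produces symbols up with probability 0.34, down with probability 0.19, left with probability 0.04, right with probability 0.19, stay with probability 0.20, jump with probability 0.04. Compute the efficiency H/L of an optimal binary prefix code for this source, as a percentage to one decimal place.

Entropy H = −Σ p log₂ p ≈ 2.2755 bits.
Huffman merges: 1/25+1/25→2/25; 2/25+19/100→27/100; 19/100+1/5→39/100; 27/100+17/50→61/100; 39/100+61/100→1. L = 47/20 ≈ 2.3500.
Efficiency = H/L = 2.2755/2.3500 = 96.8%.

96.8%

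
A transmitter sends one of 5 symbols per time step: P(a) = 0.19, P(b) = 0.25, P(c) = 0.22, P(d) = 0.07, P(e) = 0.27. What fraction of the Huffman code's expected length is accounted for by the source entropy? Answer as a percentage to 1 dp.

Entropy H = −Σ p log₂ p ≈ 2.2144 bits.
Huffman merges: 7/100+19/100→13/50; 11/50+1/4→47/100; 13/50+27/100→53/100; 47/100+53/100→1. L = 113/50 ≈ 2.2600.
Efficiency = H/L = 2.2144/2.2600 = 98.0%.

98.0%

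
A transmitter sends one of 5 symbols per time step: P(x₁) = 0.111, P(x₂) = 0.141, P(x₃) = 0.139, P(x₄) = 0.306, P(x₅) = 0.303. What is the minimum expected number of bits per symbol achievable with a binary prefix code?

Repeatedly combine the two least-probable nodes; the expected code length is the sum of the merged weights.
merge 111/1000 + 139/1000 → 1/4
merge 141/1000 + 1/4 → 391/1000
merge 303/1000 + 153/500 → 609/1000
merge 391/1000 + 609/1000 → 1
L = 1/4 + 391/1000 + 609/1000 + 1 = 9/4 = 2.25 bits/symbol.

2.25 bits/symbol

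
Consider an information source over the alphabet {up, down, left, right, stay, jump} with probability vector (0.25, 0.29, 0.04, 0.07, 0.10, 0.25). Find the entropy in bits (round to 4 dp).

H = −Σ pᵢ log₂ pᵢ.
−0.25·log₂(0.25) = 0.5000
−0.29·log₂(0.29) = 0.5179
−0.04·log₂(0.04) = 0.1858
−0.07·log₂(0.07) = 0.2686
−0.10·log₂(0.10) = 0.3322
−0.25·log₂(0.25) = 0.5000
Sum ≈ 2.3044 → 2.3044 bits.

2.3044 bits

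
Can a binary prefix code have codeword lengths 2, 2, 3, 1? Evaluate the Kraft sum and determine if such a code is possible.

1.125; no

With common denominator 2^3 = 8: Σ 2^(−ℓᵢ) = 2/8 + 2/8 + 1/8 + 4/8 = 9/8 = 1.125.
Kraft's inequality requires Σ ≤ 1; here Σ = 1.125 > 1, so no such prefix code exists.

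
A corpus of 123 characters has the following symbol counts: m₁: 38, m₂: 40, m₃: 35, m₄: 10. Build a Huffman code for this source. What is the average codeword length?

Probabilities are the counts divided by 123.
Repeatedly combine the two least-probable nodes; the expected code length is the sum of the merged weights.
merge 10/123 + 35/123 → 15/41
merge 38/123 + 40/123 → 26/41
merge 15/41 + 26/41 → 1
L = 15/41 + 26/41 + 1 = 2 bits/symbol.

2 bits/symbol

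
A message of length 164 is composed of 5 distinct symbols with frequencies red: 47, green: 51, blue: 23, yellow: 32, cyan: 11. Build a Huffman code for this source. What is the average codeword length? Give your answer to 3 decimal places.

Probabilities are the counts divided by 164.
Repeatedly combine the two least-probable nodes; the expected code length is the sum of the merged weights.
merge 11/164 + 23/164 → 17/82
merge 8/41 + 17/82 → 33/82
merge 47/164 + 51/164 → 49/82
merge 33/82 + 49/82 → 1
L = 17/82 + 33/82 + 49/82 + 1 = 181/82 ≈ 2.207 bits/symbol.

2.207 bits/symbol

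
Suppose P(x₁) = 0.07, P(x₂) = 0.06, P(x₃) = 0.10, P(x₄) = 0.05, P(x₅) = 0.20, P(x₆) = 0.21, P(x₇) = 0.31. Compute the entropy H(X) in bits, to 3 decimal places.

H = −Σ pᵢ log₂ pᵢ.
−0.07·log₂(0.07) = 0.2686
−0.06·log₂(0.06) = 0.2435
−0.10·log₂(0.10) = 0.3322
−0.05·log₂(0.05) = 0.2161
−0.20·log₂(0.20) = 0.4644
−0.21·log₂(0.21) = 0.4728
−0.31·log₂(0.31) = 0.5238
Sum ≈ 2.5214 → 2.521 bits.

2.521 bits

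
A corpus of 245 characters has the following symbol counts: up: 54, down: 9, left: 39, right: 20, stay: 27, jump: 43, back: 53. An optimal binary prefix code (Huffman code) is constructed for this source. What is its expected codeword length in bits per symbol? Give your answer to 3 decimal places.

2.682 bits/symbol

Probabilities are the counts divided by 245.
Repeatedly combine the two least-probable nodes; the expected code length is the sum of the merged weights.
merge 9/245 + 4/49 → 29/245
merge 27/245 + 29/245 → 8/35
merge 39/245 + 43/245 → 82/245
merge 53/245 + 54/245 → 107/245
merge 8/35 + 82/245 → 138/245
merge 107/245 + 138/245 → 1
L = 29/245 + 8/35 + 82/245 + 107/245 + 138/245 + 1 = 657/245 ≈ 2.682 bits/symbol.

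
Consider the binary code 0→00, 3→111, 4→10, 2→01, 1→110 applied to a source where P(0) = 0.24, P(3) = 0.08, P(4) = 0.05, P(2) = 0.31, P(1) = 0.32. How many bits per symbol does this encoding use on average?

2.4 bits/symbol

L̄ = Σ pᵢ·ℓᵢ = 0.24·2 + 0.08·3 + 0.05·2 + 0.31·2 + 0.32·3 = 2.4 bits/symbol.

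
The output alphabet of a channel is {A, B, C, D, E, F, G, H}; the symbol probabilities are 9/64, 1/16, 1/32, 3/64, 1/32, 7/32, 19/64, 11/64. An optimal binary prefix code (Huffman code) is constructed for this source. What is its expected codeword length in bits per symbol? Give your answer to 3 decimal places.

2.656 bits/symbol

Repeatedly combine the two least-probable nodes; the expected code length is the sum of the merged weights.
merge 1/32 + 1/32 → 1/16
merge 3/64 + 1/16 → 7/64
merge 1/16 + 7/64 → 11/64
merge 9/64 + 11/64 → 5/16
merge 11/64 + 7/32 → 25/64
merge 19/64 + 5/16 → 39/64
merge 25/64 + 39/64 → 1
L = 1/16 + 7/64 + 11/64 + 5/16 + 25/64 + 39/64 + 1 = 85/32 ≈ 2.656 bits/symbol.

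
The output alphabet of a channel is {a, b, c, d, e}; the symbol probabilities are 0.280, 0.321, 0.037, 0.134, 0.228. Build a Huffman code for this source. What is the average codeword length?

Repeatedly combine the two least-probable nodes; the expected code length is the sum of the merged weights.
merge 37/1000 + 67/500 → 171/1000
merge 171/1000 + 57/250 → 399/1000
merge 7/25 + 321/1000 → 601/1000
merge 399/1000 + 601/1000 → 1
L = 171/1000 + 399/1000 + 601/1000 + 1 = 2171/1000 = 2.171 bits/symbol.

2.171 bits/symbol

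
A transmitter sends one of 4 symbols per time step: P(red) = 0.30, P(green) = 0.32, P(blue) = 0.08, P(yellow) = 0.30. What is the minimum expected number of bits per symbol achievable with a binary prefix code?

Repeatedly combine the two least-probable nodes; the expected code length is the sum of the merged weights.
merge 2/25 + 3/10 → 19/50
merge 3/10 + 8/25 → 31/50
merge 19/50 + 31/50 → 1
L = 19/50 + 31/50 + 1 = 2 bits/symbol.

2 bits/symbol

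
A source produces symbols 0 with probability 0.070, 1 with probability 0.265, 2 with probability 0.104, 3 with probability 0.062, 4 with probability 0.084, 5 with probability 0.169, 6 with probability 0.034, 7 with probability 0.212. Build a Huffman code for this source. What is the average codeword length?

2.773 bits/symbol

Repeatedly combine the two least-probable nodes; the expected code length is the sum of the merged weights.
merge 17/500 + 31/500 → 12/125
merge 7/100 + 21/250 → 77/500
merge 12/125 + 13/125 → 1/5
merge 77/500 + 169/1000 → 323/1000
merge 1/5 + 53/250 → 103/250
merge 53/200 + 323/1000 → 147/250
merge 103/250 + 147/250 → 1
L = 12/125 + 77/500 + 1/5 + 323/1000 + 103/250 + 147/250 + 1 = 2773/1000 = 2.773 bits/symbol.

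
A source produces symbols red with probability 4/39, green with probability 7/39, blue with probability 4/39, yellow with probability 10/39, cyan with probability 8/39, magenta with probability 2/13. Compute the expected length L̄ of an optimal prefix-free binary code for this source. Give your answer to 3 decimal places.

2.538 bits/symbol

Repeatedly combine the two least-probable nodes; the expected code length is the sum of the merged weights.
merge 4/39 + 4/39 → 8/39
merge 2/13 + 7/39 → 1/3
merge 8/39 + 8/39 → 16/39
merge 10/39 + 1/3 → 23/39
merge 16/39 + 23/39 → 1
L = 8/39 + 1/3 + 16/39 + 23/39 + 1 = 33/13 ≈ 2.538 bits/symbol.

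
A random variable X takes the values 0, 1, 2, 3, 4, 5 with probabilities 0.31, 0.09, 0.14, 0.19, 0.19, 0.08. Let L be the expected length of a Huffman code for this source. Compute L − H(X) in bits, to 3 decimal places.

Entropy H = −Σ p log₂ p ≈ 2.4355 bits.
Huffman merges: 2/25+9/100→17/100; 7/50+17/100→31/100; 19/100+19/100→19/50; 31/100+31/100→31/50; 19/50+31/50→1. L = 62/25 ≈ 2.4800.
L − H = 2.4800 − 2.4355 = 0.044 bits.

0.044 bits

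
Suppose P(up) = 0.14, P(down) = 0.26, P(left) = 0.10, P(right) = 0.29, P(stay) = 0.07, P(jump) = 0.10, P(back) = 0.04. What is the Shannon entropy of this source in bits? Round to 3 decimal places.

H = −Σ pᵢ log₂ pᵢ.
−0.14·log₂(0.14) = 0.3971
−0.26·log₂(0.26) = 0.5053
−0.10·log₂(0.10) = 0.3322
−0.29·log₂(0.29) = 0.5179
−0.07·log₂(0.07) = 0.2686
−0.10·log₂(0.10) = 0.3322
−0.04·log₂(0.04) = 0.1858
Sum ≈ 2.5390 → 2.539 bits.

2.539 bits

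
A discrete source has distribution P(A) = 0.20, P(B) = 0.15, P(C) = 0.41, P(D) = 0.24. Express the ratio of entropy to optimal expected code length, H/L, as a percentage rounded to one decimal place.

Entropy H = −Σ p log₂ p ≈ 1.8964 bits.
Huffman merges: 3/20+1/5→7/20; 6/25+7/20→59/100; 41/100+59/100→1. L = 97/50 ≈ 1.9400.
Efficiency = H/L = 1.8964/1.9400 = 97.8%.

97.8%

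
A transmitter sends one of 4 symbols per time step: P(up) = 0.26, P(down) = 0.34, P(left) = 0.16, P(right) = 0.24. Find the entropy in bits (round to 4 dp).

H = −Σ pᵢ log₂ pᵢ.
−0.26·log₂(0.26) = 0.5053
−0.34·log₂(0.34) = 0.5292
−0.16·log₂(0.16) = 0.4230
−0.24·log₂(0.24) = 0.4941
Sum ≈ 1.9516 → 1.9516 bits.

1.9516 bits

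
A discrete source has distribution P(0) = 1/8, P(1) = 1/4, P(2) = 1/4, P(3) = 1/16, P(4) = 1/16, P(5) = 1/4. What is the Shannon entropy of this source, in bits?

Each probability is a power of 1/2, so log₂(1/p) is an integer.
H = Σ p·log₂(1/p) = 1/8·3 + 1/4·2 + 1/4·2 + 1/16·4 + 1/16·4 + 1/4·2 = 2.375 bits.

2.375 bits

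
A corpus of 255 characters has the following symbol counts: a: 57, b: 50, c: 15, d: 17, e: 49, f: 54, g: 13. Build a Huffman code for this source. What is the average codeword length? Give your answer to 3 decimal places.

Probabilities are the counts divided by 255.
Repeatedly combine the two least-probable nodes; the expected code length is the sum of the merged weights.
merge 13/255 + 1/17 → 28/255
merge 1/15 + 28/255 → 3/17
merge 3/17 + 49/255 → 94/255
merge 10/51 + 18/85 → 104/255
merge 19/85 + 94/255 → 151/255
merge 104/255 + 151/255 → 1
L = 28/255 + 3/17 + 94/255 + 104/255 + 151/255 + 1 = 677/255 ≈ 2.655 bits/symbol.

2.655 bits/symbol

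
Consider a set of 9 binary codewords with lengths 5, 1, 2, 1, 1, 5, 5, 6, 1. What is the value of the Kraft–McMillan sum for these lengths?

2.359375

With common denominator 2^6 = 64: Σ 2^(−ℓᵢ) = 2/64 + 32/64 + 16/64 + 32/64 + 32/64 + 2/64 + 2/64 + 1/64 + 32/64 = 151/64 = 2.359375.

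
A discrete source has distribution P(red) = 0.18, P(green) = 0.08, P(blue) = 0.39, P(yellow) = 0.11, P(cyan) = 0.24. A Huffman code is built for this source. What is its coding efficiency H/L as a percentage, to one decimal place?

Entropy H = −Σ p log₂ p ≈ 2.1110 bits.
Huffman merges: 2/25+11/100→19/100; 9/50+19/100→37/100; 6/25+37/100→61/100; 39/100+61/100→1. L = 217/100 ≈ 2.1700.
Efficiency = H/L = 2.1110/2.1700 = 97.3%.

97.3%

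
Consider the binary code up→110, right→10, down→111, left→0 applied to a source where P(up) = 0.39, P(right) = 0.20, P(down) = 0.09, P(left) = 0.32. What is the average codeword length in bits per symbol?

L̄ = Σ pᵢ·ℓᵢ = 0.39·3 + 0.20·2 + 0.09·3 + 0.32·1 = 2.16 bits/symbol.

2.16 bits/symbol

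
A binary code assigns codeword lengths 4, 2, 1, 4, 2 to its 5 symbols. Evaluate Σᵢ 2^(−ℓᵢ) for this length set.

With common denominator 2^4 = 16: Σ 2^(−ℓᵢ) = 1/16 + 4/16 + 8/16 + 1/16 + 4/16 = 18/16 = 1.125.

1.125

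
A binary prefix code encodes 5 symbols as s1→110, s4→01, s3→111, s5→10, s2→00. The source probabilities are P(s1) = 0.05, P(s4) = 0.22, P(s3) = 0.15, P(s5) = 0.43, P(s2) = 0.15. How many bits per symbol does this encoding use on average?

L̄ = Σ pᵢ·ℓᵢ = 0.05·3 + 0.22·2 + 0.15·3 + 0.43·2 + 0.15·2 = 2.2 bits/symbol.

2.2 bits/symbol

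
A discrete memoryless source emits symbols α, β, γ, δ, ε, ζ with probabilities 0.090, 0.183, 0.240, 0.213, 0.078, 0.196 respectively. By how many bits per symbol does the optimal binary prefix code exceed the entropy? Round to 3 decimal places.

0.041 bits

Entropy H = −Σ p log₂ p ≈ 2.4783 bits.
Huffman merges: 39/500+9/100→21/125; 21/125+183/1000→351/1000; 49/250+213/1000→409/1000; 6/25+351/1000→591/1000; 409/1000+591/1000→1. L = 2519/1000 ≈ 2.5190.
L − H = 2.5190 − 2.4783 = 0.041 bits.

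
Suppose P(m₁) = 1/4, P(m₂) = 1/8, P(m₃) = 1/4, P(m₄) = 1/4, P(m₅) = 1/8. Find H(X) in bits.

2.25 bits

Each probability is a power of 1/2, so log₂(1/p) is an integer.
H = Σ p·log₂(1/p) = 1/4·2 + 1/8·3 + 1/4·2 + 1/4·2 + 1/8·3 = 2.25 bits.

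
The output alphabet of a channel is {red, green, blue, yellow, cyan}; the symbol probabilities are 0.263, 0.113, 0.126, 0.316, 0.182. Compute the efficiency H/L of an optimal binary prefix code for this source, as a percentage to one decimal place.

98.8%

Entropy H = −Σ p log₂ p ≈ 2.2113 bits.
Huffman merges: 113/1000+63/500→239/1000; 91/500+239/1000→421/1000; 263/1000+79/250→579/1000; 421/1000+579/1000→1. L = 2239/1000 ≈ 2.2390.
Efficiency = H/L = 2.2113/2.2390 = 98.8%.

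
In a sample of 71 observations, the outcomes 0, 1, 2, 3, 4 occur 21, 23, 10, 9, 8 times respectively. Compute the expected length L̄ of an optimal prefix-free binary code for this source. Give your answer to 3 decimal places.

2.239 bits/symbol

Probabilities are the counts divided by 71.
Repeatedly combine the two least-probable nodes; the expected code length is the sum of the merged weights.
merge 8/71 + 9/71 → 17/71
merge 10/71 + 17/71 → 27/71
merge 21/71 + 23/71 → 44/71
merge 27/71 + 44/71 → 1
L = 17/71 + 27/71 + 44/71 + 1 = 159/71 ≈ 2.239 bits/symbol.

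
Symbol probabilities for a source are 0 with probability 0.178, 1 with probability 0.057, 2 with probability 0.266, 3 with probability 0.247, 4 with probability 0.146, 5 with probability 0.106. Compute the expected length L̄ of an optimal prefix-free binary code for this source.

Repeatedly combine the two least-probable nodes; the expected code length is the sum of the merged weights.
merge 57/1000 + 53/500 → 163/1000
merge 73/500 + 163/1000 → 309/1000
merge 89/500 + 247/1000 → 17/40
merge 133/500 + 309/1000 → 23/40
merge 17/40 + 23/40 → 1
L = 163/1000 + 309/1000 + 17/40 + 23/40 + 1 = 309/125 = 2.472 bits/symbol.

2.472 bits/symbol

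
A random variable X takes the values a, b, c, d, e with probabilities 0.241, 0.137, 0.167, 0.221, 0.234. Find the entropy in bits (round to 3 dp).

2.290 bits

H = −Σ pᵢ log₂ pᵢ.
−0.241·log₂(0.241) = 0.4947
−0.137·log₂(0.137) = 0.3929
−0.167·log₂(0.167) = 0.4312
−0.221·log₂(0.221) = 0.4813
−0.234·log₂(0.234) = 0.4903
Sum ≈ 2.2905 → 2.290 bits.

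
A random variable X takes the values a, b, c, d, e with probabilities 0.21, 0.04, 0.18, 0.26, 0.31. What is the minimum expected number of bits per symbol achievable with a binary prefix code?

Repeatedly combine the two least-probable nodes; the expected code length is the sum of the merged weights.
merge 1/25 + 9/50 → 11/50
merge 21/100 + 11/50 → 43/100
merge 13/50 + 31/100 → 57/100
merge 43/100 + 57/100 → 1
L = 11/50 + 43/100 + 57/100 + 1 = 111/50 = 2.22 bits/symbol.

2.22 bits/symbol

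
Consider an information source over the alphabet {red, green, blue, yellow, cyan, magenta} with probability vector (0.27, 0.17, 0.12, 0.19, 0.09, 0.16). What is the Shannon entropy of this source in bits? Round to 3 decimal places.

H = −Σ pᵢ log₂ pᵢ.
−0.27·log₂(0.27) = 0.5100
−0.17·log₂(0.17) = 0.4346
−0.12·log₂(0.12) = 0.3671
−0.19·log₂(0.19) = 0.4552
−0.09·log₂(0.09) = 0.3127
−0.16·log₂(0.16) = 0.4230
Sum ≈ 2.5026 → 2.503 bits.

2.503 bits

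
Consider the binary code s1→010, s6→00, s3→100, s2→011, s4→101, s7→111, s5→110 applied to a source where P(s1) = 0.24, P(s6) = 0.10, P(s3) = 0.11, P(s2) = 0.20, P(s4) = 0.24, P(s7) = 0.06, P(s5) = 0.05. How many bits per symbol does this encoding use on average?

L̄ = Σ pᵢ·ℓᵢ = 0.24·3 + 0.10·2 + 0.11·3 + 0.20·3 + 0.24·3 + 0.06·3 + 0.05·3 = 2.9 bits/symbol.

2.9 bits/symbol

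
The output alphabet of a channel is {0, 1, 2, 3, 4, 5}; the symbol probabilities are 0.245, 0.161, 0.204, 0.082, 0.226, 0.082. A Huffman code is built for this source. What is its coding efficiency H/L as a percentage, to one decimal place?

99.1%

Entropy H = −Σ p log₂ p ≈ 2.4659 bits.
Huffman merges: 41/500+41/500→41/250; 161/1000+41/250→13/40; 51/250+113/500→43/100; 49/200+13/40→57/100; 43/100+57/100→1. L = 2489/1000 ≈ 2.4890.
Efficiency = H/L = 2.4659/2.4890 = 99.1%.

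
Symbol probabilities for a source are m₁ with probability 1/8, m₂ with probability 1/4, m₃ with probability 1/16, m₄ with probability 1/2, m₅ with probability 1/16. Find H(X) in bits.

Each probability is a power of 1/2, so log₂(1/p) is an integer.
H = Σ p·log₂(1/p) = 1/8·3 + 1/4·2 + 1/16·4 + 1/2·1 + 1/16·4 = 1.875 bits.

1.875 bits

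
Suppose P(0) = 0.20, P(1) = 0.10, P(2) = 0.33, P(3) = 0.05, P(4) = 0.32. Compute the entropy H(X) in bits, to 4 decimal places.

2.0665 bits

H = −Σ pᵢ log₂ pᵢ.
−0.20·log₂(0.20) = 0.4644
−0.10·log₂(0.10) = 0.3322
−0.33·log₂(0.33) = 0.5278
−0.05·log₂(0.05) = 0.2161
−0.32·log₂(0.32) = 0.5260
Sum ≈ 2.0665 → 2.0665 bits.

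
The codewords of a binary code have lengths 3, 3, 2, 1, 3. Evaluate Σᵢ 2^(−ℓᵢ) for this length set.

With common denominator 2^3 = 8: Σ 2^(−ℓᵢ) = 1/8 + 1/8 + 2/8 + 4/8 + 1/8 = 9/8 = 1.125.

1.125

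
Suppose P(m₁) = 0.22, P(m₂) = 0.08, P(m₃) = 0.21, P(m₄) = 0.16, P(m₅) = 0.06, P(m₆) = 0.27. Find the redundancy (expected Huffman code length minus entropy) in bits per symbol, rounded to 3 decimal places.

Entropy H = −Σ p log₂ p ≈ 2.4215 bits.
Huffman merges: 3/50+2/25→7/50; 7/50+4/25→3/10; 21/100+11/50→43/100; 27/100+3/10→57/100; 43/100+57/100→1. L = 61/25 ≈ 2.4400.
L − H = 2.4400 − 2.4215 = 0.019 bits.

0.019 bits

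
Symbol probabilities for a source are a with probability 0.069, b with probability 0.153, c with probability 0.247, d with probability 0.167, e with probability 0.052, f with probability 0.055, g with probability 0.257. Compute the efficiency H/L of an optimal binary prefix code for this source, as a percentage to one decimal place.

98.6%

Entropy H = −Σ p log₂ p ≈ 2.5657 bits.
Huffman merges: 13/250+11/200→107/1000; 69/1000+107/1000→22/125; 153/1000+167/1000→8/25; 22/125+247/1000→423/1000; 257/1000+8/25→577/1000; 423/1000+577/1000→1. L = 2603/1000 ≈ 2.6030.
Efficiency = H/L = 2.5657/2.6030 = 98.6%.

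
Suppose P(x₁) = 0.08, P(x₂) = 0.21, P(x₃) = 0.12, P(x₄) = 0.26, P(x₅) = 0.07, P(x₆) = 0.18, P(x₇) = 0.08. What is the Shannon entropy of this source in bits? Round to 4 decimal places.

2.6421 bits

H = −Σ pᵢ log₂ pᵢ.
−0.08·log₂(0.08) = 0.2915
−0.21·log₂(0.21) = 0.4728
−0.12·log₂(0.12) = 0.3671
−0.26·log₂(0.26) = 0.5053
−0.07·log₂(0.07) = 0.2686
−0.18·log₂(0.18) = 0.4453
−0.08·log₂(0.08) = 0.2915
Sum ≈ 2.6421 → 2.6421 bits.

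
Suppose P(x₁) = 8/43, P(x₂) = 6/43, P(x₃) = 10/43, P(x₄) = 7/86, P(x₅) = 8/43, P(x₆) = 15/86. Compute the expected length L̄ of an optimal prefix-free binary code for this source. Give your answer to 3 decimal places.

2.581 bits/symbol

Repeatedly combine the two least-probable nodes; the expected code length is the sum of the merged weights.
merge 7/86 + 6/43 → 19/86
merge 15/86 + 8/43 → 31/86
merge 8/43 + 19/86 → 35/86
merge 10/43 + 31/86 → 51/86
merge 35/86 + 51/86 → 1
L = 19/86 + 31/86 + 35/86 + 51/86 + 1 = 111/43 ≈ 2.581 bits/symbol.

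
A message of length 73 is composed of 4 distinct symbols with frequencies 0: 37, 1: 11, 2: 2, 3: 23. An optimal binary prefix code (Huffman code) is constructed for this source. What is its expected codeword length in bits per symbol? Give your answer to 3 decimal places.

1.671 bits/symbol

Probabilities are the counts divided by 73.
Repeatedly combine the two least-probable nodes; the expected code length is the sum of the merged weights.
merge 2/73 + 11/73 → 13/73
merge 13/73 + 23/73 → 36/73
merge 36/73 + 37/73 → 1
L = 13/73 + 36/73 + 1 = 122/73 ≈ 1.671 bits/symbol.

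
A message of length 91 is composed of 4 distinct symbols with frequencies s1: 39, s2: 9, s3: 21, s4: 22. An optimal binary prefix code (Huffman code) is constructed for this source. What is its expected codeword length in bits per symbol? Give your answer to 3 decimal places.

Probabilities are the counts divided by 91.
Repeatedly combine the two least-probable nodes; the expected code length is the sum of the merged weights.
merge 9/91 + 3/13 → 30/91
merge 22/91 + 30/91 → 4/7
merge 3/7 + 4/7 → 1
L = 30/91 + 4/7 + 1 = 173/91 ≈ 1.901 bits/symbol.

1.901 bits/symbol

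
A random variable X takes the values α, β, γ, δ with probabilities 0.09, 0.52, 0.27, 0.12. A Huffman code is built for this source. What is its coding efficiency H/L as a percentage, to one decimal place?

Entropy H = −Σ p log₂ p ≈ 1.6803 bits.
Huffman merges: 9/100+3/25→21/100; 21/100+27/100→12/25; 12/25+13/25→1. L = 169/100 ≈ 1.6900.
Efficiency = H/L = 1.6803/1.6900 = 99.4%.

99.4%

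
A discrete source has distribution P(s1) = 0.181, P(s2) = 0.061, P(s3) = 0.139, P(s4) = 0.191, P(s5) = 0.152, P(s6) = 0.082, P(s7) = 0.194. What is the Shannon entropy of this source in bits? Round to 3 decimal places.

2.712 bits

H = −Σ pᵢ log₂ pᵢ.
−0.181·log₂(0.181) = 0.4463
−0.061·log₂(0.061) = 0.2461
−0.139·log₂(0.139) = 0.3957
−0.191·log₂(0.191) = 0.4562
−0.152·log₂(0.152) = 0.4131
−0.082·log₂(0.082) = 0.2959
−0.194·log₂(0.194) = 0.4590
Sum ≈ 2.7123 → 2.712 bits.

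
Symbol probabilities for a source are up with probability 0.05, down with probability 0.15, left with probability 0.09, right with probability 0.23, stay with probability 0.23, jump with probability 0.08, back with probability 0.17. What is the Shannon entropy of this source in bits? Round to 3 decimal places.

H = −Σ pᵢ log₂ pᵢ.
−0.05·log₂(0.05) = 0.2161
−0.15·log₂(0.15) = 0.4105
−0.09·log₂(0.09) = 0.3127
−0.23·log₂(0.23) = 0.4877
−0.23·log₂(0.23) = 0.4877
−0.08·log₂(0.08) = 0.2915
−0.17·log₂(0.17) = 0.4346
Sum ≈ 2.6407 → 2.641 bits.

2.641 bits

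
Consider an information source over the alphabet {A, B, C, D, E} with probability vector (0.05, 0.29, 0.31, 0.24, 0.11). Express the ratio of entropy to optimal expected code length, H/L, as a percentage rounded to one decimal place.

Entropy H = −Σ p log₂ p ≈ 2.1022 bits.
Huffman merges: 1/20+11/100→4/25; 4/25+6/25→2/5; 29/100+31/100→3/5; 2/5+3/5→1. L = 54/25 ≈ 2.1600.
Efficiency = H/L = 2.1022/2.1600 = 97.3%.

97.3%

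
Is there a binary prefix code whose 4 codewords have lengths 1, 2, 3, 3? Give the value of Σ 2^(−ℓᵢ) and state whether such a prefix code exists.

1; yes

With common denominator 2^3 = 8: Σ 2^(−ℓᵢ) = 4/8 + 2/8 + 1/8 + 1/8 = 8/8 = 1.
Kraft's inequality requires Σ ≤ 1; here Σ = 1 ≤ 1, so such a prefix code exists.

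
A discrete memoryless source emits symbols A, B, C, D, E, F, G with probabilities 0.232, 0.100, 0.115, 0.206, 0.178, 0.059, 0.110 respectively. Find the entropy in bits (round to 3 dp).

H = −Σ pᵢ log₂ pᵢ.
−0.232·log₂(0.232) = 0.4890
−0.100·log₂(0.100) = 0.3322
−0.115·log₂(0.115) = 0.3588
−0.206·log₂(0.206) = 0.4695
−0.178·log₂(0.178) = 0.4432
−0.059·log₂(0.059) = 0.2409
−0.110·log₂(0.110) = 0.3503
Sum ≈ 2.6840 → 2.684 bits.

2.684 bits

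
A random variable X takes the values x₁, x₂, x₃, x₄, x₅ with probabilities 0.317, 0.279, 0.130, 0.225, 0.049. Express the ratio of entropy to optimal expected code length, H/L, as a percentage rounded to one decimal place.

Entropy H = −Σ p log₂ p ≈ 2.1193 bits.
Huffman merges: 49/1000+13/100→179/1000; 179/1000+9/40→101/250; 279/1000+317/1000→149/250; 101/250+149/250→1. L = 2179/1000 ≈ 2.1790.
Efficiency = H/L = 2.1193/2.1790 = 97.3%.

97.3%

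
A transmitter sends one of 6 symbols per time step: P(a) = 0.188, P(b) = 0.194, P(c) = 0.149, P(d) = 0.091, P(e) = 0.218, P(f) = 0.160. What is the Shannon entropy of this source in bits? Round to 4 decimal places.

H = −Σ pᵢ log₂ pᵢ.
−0.188·log₂(0.188) = 0.4533
−0.194·log₂(0.194) = 0.4590
−0.149·log₂(0.149) = 0.4092
−0.091·log₂(0.091) = 0.3147
−0.218·log₂(0.218) = 0.4791
−0.160·log₂(0.160) = 0.4230
Sum ≈ 2.5383 → 2.5383 bits.

2.5383 bits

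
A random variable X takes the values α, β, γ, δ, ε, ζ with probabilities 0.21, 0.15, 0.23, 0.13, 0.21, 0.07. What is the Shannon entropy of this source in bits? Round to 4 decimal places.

2.4951 bits

H = −Σ pᵢ log₂ pᵢ.
−0.21·log₂(0.21) = 0.4728
−0.15·log₂(0.15) = 0.4105
−0.23·log₂(0.23) = 0.4877
−0.13·log₂(0.13) = 0.3826
−0.21·log₂(0.21) = 0.4728
−0.07·log₂(0.07) = 0.2686
Sum ≈ 2.4951 → 2.4951 bits.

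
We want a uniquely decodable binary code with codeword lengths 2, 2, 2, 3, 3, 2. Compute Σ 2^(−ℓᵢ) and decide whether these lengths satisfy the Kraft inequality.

With common denominator 2^3 = 8: Σ 2^(−ℓᵢ) = 2/8 + 2/8 + 2/8 + 1/8 + 1/8 + 2/8 = 10/8 = 1.25.
Kraft's inequality requires Σ ≤ 1; here Σ = 1.25 > 1, so no such prefix code exists.

1.25; no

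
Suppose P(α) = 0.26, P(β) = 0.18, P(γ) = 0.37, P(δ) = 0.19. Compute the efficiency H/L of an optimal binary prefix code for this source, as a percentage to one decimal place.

Entropy H = −Σ p log₂ p ≈ 1.9366 bits.
Huffman merges: 9/50+19/100→37/100; 13/50+37/100→63/100; 37/100+63/100→1. L = 2 ≈ 2.0000.
Efficiency = H/L = 1.9366/2.0000 = 96.8%.

96.8%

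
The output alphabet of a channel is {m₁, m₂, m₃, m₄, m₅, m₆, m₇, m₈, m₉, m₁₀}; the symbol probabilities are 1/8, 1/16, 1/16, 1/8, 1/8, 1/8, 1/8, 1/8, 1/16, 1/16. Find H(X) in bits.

3.25 bits

Each probability is a power of 1/2, so log₂(1/p) is an integer.
H = Σ p·log₂(1/p) = 1/8·3 + 1/16·4 + 1/16·4 + 1/8·3 + 1/8·3 + 1/8·3 + 1/8·3 + 1/8·3 + 1/16·4 + 1/16·4 = 3.25 bits.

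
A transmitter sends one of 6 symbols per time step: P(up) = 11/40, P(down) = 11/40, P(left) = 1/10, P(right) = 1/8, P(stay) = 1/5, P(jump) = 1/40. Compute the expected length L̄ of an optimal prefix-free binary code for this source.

Repeatedly combine the two least-probable nodes; the expected code length is the sum of the merged weights.
merge 1/40 + 1/10 → 1/8
merge 1/8 + 1/8 → 1/4
merge 1/5 + 1/4 → 9/20
merge 11/40 + 11/40 → 11/20
merge 9/20 + 11/20 → 1
L = 1/8 + 1/4 + 9/20 + 11/20 + 1 = 19/8 = 2.375 bits/symbol.

2.375 bits/symbol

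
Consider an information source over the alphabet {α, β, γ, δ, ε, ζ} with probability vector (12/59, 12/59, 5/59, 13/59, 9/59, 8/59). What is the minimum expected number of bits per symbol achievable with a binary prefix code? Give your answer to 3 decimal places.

Repeatedly combine the two least-probable nodes; the expected code length is the sum of the merged weights.
merge 5/59 + 8/59 → 13/59
merge 9/59 + 12/59 → 21/59
merge 12/59 + 13/59 → 25/59
merge 13/59 + 21/59 → 34/59
merge 25/59 + 34/59 → 1
L = 13/59 + 21/59 + 25/59 + 34/59 + 1 = 152/59 ≈ 2.576 bits/symbol.

2.576 bits/symbol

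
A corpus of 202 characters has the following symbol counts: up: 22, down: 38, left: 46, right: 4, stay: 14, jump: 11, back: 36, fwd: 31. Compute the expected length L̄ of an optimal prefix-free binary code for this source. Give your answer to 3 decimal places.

2.802 bits/symbol

Probabilities are the counts divided by 202.
Repeatedly combine the two least-probable nodes; the expected code length is the sum of the merged weights.
merge 2/101 + 11/202 → 15/202
merge 7/101 + 15/202 → 29/202
merge 11/101 + 29/202 → 51/202
merge 31/202 + 18/101 → 67/202
merge 19/101 + 23/101 → 42/101
merge 51/202 + 67/202 → 59/101
merge 42/101 + 59/101 → 1
L = 15/202 + 29/202 + 51/202 + 67/202 + 42/101 + 59/101 + 1 = 283/101 ≈ 2.802 bits/symbol.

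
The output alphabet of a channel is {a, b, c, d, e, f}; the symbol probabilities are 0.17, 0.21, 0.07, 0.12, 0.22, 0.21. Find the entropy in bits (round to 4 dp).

H = −Σ pᵢ log₂ pᵢ.
−0.17·log₂(0.17) = 0.4346
−0.21·log₂(0.21) = 0.4728
−0.07·log₂(0.07) = 0.2686
−0.12·log₂(0.12) = 0.3671
−0.22·log₂(0.22) = 0.4806
−0.21·log₂(0.21) = 0.4728
Sum ≈ 2.4964 → 2.4964 bits.

2.4964 bits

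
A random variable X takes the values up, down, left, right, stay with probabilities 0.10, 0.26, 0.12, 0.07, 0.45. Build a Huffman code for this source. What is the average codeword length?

2.01 bits/symbol

Repeatedly combine the two least-probable nodes; the expected code length is the sum of the merged weights.
merge 7/100 + 1/10 → 17/100
merge 3/25 + 17/100 → 29/100
merge 13/50 + 29/100 → 11/20
merge 9/20 + 11/20 → 1
L = 17/100 + 29/100 + 11/20 + 1 = 201/100 = 2.01 bits/symbol.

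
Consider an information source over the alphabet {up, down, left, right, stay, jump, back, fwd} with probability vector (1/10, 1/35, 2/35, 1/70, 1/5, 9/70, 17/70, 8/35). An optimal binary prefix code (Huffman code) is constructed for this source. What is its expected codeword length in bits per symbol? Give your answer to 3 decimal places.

Repeatedly combine the two least-probable nodes; the expected code length is the sum of the merged weights.
merge 1/70 + 1/35 → 3/70
merge 3/70 + 2/35 → 1/10
merge 1/10 + 1/10 → 1/5
merge 9/70 + 1/5 → 23/70
merge 1/5 + 8/35 → 3/7
merge 17/70 + 23/70 → 4/7
merge 3/7 + 4/7 → 1
L = 3/70 + 1/10 + 1/5 + 23/70 + 3/7 + 4/7 + 1 = 187/70 ≈ 2.671 bits/symbol.

2.671 bits/symbol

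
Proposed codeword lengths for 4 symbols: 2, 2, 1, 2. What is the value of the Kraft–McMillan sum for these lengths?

With common denominator 2^2 = 4: Σ 2^(−ℓᵢ) = 1/4 + 1/4 + 2/4 + 1/4 = 5/4 = 1.25.

1.25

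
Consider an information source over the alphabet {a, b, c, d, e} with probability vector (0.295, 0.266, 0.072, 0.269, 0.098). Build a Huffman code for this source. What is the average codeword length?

2.17 bits/symbol

Repeatedly combine the two least-probable nodes; the expected code length is the sum of the merged weights.
merge 9/125 + 49/500 → 17/100
merge 17/100 + 133/500 → 109/250
merge 269/1000 + 59/200 → 141/250
merge 109/250 + 141/250 → 1
L = 17/100 + 109/250 + 141/250 + 1 = 217/100 = 2.17 bits/symbol.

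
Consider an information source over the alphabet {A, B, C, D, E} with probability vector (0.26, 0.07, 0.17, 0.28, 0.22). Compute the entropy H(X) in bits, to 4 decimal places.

H = −Σ pᵢ log₂ pᵢ.
−0.26·log₂(0.26) = 0.5053
−0.07·log₂(0.07) = 0.2686
−0.17·log₂(0.17) = 0.4346
−0.28·log₂(0.28) = 0.5142
−0.22·log₂(0.22) = 0.4806
Sum ≈ 2.2032 → 2.2032 bits.

2.2032 bits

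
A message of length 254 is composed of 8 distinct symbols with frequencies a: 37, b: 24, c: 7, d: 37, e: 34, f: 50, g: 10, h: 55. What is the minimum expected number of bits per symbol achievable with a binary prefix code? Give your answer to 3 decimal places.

2.815 bits/symbol

Probabilities are the counts divided by 254.
Repeatedly combine the two least-probable nodes; the expected code length is the sum of the merged weights.
merge 7/254 + 5/127 → 17/254
merge 17/254 + 12/127 → 41/254
merge 17/127 + 37/254 → 71/254
merge 37/254 + 41/254 → 39/127
merge 25/127 + 55/254 → 105/254
merge 71/254 + 39/127 → 149/254
merge 105/254 + 149/254 → 1
L = 17/254 + 41/254 + 71/254 + 39/127 + 105/254 + 149/254 + 1 = 715/254 ≈ 2.815 bits/symbol.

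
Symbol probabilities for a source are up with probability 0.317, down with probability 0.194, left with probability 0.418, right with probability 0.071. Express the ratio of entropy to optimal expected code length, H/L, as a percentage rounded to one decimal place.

96.4%

Entropy H = −Σ p log₂ p ≈ 1.7813 bits.
Huffman merges: 71/1000+97/500→53/200; 53/200+317/1000→291/500; 209/500+291/500→1. L = 1847/1000 ≈ 1.8470.
Efficiency = H/L = 1.7813/1.8470 = 96.4%.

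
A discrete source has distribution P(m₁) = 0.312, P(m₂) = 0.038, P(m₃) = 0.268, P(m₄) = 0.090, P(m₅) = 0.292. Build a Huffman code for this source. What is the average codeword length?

2.128 bits/symbol

Repeatedly combine the two least-probable nodes; the expected code length is the sum of the merged weights.
merge 19/500 + 9/100 → 16/125
merge 16/125 + 67/250 → 99/250
merge 73/250 + 39/125 → 151/250
merge 99/250 + 151/250 → 1
L = 16/125 + 99/250 + 151/250 + 1 = 266/125 = 2.128 bits/symbol.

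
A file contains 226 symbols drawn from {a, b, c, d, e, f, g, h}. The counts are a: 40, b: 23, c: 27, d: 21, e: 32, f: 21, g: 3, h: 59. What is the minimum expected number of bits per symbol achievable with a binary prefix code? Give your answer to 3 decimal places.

Probabilities are the counts divided by 226.
Repeatedly combine the two least-probable nodes; the expected code length is the sum of the merged weights.
merge 3/226 + 21/226 → 12/113
merge 21/226 + 23/226 → 22/113
merge 12/113 + 27/226 → 51/226
merge 16/113 + 20/113 → 36/113
merge 22/113 + 51/226 → 95/226
merge 59/226 + 36/113 → 131/226
merge 95/226 + 131/226 → 1
L = 12/113 + 22/113 + 51/226 + 36/113 + 95/226 + 131/226 + 1 = 643/226 ≈ 2.845 bits/symbol.

2.845 bits/symbol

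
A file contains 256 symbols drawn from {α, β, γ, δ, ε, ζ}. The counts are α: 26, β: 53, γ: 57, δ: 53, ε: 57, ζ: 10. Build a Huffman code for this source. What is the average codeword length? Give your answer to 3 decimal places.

2.488 bits/symbol

Probabilities are the counts divided by 256.
Repeatedly combine the two least-probable nodes; the expected code length is the sum of the merged weights.
merge 5/128 + 13/128 → 9/64
merge 9/64 + 53/256 → 89/256
merge 53/256 + 57/256 → 55/128
merge 57/256 + 89/256 → 73/128
merge 55/128 + 73/128 → 1
L = 9/64 + 89/256 + 55/128 + 73/128 + 1 = 637/256 ≈ 2.488 bits/symbol.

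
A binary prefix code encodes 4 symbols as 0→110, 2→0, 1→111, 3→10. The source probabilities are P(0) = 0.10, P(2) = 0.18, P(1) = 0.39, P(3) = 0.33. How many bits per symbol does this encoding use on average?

L̄ = Σ pᵢ·ℓᵢ = 0.10·3 + 0.18·1 + 0.39·3 + 0.33·2 = 2.31 bits/symbol.

2.31 bits/symbol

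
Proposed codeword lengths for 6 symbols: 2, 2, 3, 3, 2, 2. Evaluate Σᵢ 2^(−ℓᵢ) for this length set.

1.25

With common denominator 2^3 = 8: Σ 2^(−ℓᵢ) = 2/8 + 2/8 + 1/8 + 1/8 + 2/8 + 2/8 = 10/8 = 1.25.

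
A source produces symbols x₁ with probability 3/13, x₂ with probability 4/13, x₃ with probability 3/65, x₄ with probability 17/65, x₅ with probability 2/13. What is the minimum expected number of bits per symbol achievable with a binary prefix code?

2.2 bits/symbol

Repeatedly combine the two least-probable nodes; the expected code length is the sum of the merged weights.
merge 3/65 + 2/13 → 1/5
merge 1/5 + 3/13 → 28/65
merge 17/65 + 4/13 → 37/65
merge 28/65 + 37/65 → 1
L = 1/5 + 28/65 + 37/65 + 1 = 11/5 = 2.2 bits/symbol.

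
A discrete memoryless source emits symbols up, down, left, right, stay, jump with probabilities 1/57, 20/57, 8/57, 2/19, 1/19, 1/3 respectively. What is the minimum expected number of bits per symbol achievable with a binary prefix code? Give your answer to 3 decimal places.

Repeatedly combine the two least-probable nodes; the expected code length is the sum of the merged weights.
merge 1/57 + 1/19 → 4/57
merge 4/57 + 2/19 → 10/57
merge 8/57 + 10/57 → 6/19
merge 6/19 + 1/3 → 37/57
merge 20/57 + 37/57 → 1
L = 4/57 + 10/57 + 6/19 + 37/57 + 1 = 42/19 ≈ 2.211 bits/symbol.

2.211 bits/symbol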